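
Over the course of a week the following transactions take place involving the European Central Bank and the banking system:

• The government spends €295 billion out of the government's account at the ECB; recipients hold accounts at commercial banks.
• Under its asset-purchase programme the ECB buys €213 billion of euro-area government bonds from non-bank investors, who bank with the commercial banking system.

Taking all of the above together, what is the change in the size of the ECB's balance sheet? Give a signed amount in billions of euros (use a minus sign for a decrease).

ECB balance sheet:
  Assets:      Securities +€213B
  Liabilities: Bank reserves +€508B, Government deposits −€295B
Change in total ECB assets = +€213 billion.

+€213 billion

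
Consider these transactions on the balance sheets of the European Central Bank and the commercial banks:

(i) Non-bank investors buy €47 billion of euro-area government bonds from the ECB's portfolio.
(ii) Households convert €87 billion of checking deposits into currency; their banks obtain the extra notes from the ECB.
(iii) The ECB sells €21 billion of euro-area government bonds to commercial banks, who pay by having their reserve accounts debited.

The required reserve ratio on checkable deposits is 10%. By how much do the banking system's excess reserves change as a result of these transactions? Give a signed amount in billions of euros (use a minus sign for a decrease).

Asset sale (to non-banks) €47 billion: reserves −€47B, deposits −€47B.
Currency withdrawal €87 billion: reserves −€87B, deposits −€87B.
OMO sale (to banks) €21 billion: reserves −€21B, deposits 0.
Totals: Δreserves = −€155B, Δdeposits = −€134B.
Δrequired reserves = 10% × −€134B = −€13.4B.
Δexcess reserves = Δreserves − Δrequired = −€155B − (−€13.4B) = -€141.6 billion.

-€141.6 billion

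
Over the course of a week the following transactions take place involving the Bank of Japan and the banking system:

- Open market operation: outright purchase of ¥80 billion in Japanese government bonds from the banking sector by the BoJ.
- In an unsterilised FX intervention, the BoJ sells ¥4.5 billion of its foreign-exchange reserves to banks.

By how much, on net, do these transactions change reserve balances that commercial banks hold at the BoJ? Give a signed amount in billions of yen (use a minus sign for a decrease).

+¥75.5 billion

OMO purchase (from banks) ¥80 billion: the BoJ pays by crediting reserve accounts → +¥80B.
FX sale ¥4.5 billion: the buying banks pay out of their reserve balances → −¥4.5B.
Net: 80 − 4.5 = +¥75.5 billion.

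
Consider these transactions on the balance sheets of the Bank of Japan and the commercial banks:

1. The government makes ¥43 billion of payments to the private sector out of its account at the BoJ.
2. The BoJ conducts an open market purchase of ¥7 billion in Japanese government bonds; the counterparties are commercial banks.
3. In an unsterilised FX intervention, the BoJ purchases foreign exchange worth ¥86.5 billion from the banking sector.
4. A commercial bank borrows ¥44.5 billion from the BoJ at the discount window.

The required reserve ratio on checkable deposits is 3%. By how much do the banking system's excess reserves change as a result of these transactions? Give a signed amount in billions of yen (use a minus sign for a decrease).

Government spending ¥43 billion: reserves +¥43B, deposits +¥43B.
OMO purchase (from banks) ¥7 billion: reserves +¥7B, deposits 0.
FX purchase ¥86.5 billion: reserves +¥86.5B, deposits 0.
Discount-window loan ¥44.5 billion: reserves +¥44.5B, deposits 0.
Totals: Δreserves = +¥181B, Δdeposits = +¥43B.
Δrequired reserves = 3% × +¥43B = +¥1.29B.
Δexcess reserves = Δreserves − Δrequired = +¥181B − (+¥1.29B) = +¥179.71 billion.

+¥179.71 billion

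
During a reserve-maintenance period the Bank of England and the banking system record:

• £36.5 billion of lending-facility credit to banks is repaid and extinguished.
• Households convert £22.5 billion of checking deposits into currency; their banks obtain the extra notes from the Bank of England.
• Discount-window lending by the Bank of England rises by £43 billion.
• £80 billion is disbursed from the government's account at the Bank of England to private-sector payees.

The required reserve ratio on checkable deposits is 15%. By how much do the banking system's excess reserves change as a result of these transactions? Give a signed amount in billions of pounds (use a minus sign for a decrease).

Discount-window repayment £36.5 billion: reserves −£36.5B, deposits 0.
Currency withdrawal £22.5 billion: reserves −£22.5B, deposits −£22.5B.
Discount-window loan £43 billion: reserves +£43B, deposits 0.
Government spending £80 billion: reserves +£80B, deposits +£80B.
Totals: Δreserves = +£64B, Δdeposits = +£57.5B.
Δrequired reserves = 15% × +£57.5B = +£8.625B.
Δexcess reserves = Δreserves − Δrequired = +£64B − (+£8.625B) = +£55.375 billion.

+£55.375 billion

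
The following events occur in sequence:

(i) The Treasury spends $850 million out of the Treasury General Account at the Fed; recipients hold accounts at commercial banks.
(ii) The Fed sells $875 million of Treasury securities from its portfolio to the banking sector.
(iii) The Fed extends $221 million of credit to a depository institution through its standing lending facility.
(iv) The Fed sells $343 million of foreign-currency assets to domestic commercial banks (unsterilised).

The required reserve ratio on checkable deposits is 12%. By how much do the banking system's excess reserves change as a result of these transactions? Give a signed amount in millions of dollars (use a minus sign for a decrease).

-$249 million

Government spending $850 million: reserves +$850M, deposits +$850M.
OMO sale (to banks) $875 million: reserves −$875M, deposits 0.
Discount-window loan $221 million: reserves +$221M, deposits 0.
FX sale $343 million: reserves −$343M, deposits 0.
Totals: Δreserves = −$147M, Δdeposits = +$850M.
Δrequired reserves = 12% × +$850M = +$102M.
Δexcess reserves = Δreserves − Δrequired = −$147M − (+$102M) = -$249 million.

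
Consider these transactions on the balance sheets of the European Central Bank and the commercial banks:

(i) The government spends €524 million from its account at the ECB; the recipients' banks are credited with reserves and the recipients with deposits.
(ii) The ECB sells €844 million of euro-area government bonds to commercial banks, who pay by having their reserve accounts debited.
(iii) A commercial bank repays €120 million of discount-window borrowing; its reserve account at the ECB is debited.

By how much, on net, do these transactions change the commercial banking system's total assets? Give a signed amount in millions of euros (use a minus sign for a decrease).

Government spending €524 million: bank balance sheets expand → +€524M.
OMO sale (to banks) €844 million: just an asset swap on bank balance sheets → 0.
Discount-window repayment €120 million: bank balance sheets shrink → −€120M.
Net: 524 + 0 − 120 = +€404 million.

+€404 million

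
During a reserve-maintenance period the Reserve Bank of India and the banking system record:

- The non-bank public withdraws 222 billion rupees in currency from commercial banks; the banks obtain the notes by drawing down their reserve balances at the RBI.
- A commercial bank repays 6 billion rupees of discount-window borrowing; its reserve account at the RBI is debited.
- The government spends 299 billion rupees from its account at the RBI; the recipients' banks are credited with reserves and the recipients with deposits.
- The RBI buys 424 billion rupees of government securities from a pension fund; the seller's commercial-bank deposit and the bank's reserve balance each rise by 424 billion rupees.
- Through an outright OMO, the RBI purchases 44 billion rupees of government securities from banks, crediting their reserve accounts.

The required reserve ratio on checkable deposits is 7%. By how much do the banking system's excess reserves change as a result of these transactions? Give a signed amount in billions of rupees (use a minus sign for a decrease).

Currency withdrawal 222 billion rupees: reserves −222B, deposits −222B.
Discount-window repayment 6 billion rupees: reserves −6B, deposits 0.
Government spending 299 billion rupees: reserves +299B, deposits +299B.
Asset purchase (from non-banks) 424 billion rupees: reserves +424B, deposits +424B.
OMO purchase (from banks) 44 billion rupees: reserves +44B, deposits 0.
Totals: Δreserves = +539B, Δdeposits = +501B.
Δrequired reserves = 7% × +501B = +35.07B.
Δexcess reserves = Δreserves − Δrequired = +539B − (+35.07B) = +503.93 billion.

+503.93 billion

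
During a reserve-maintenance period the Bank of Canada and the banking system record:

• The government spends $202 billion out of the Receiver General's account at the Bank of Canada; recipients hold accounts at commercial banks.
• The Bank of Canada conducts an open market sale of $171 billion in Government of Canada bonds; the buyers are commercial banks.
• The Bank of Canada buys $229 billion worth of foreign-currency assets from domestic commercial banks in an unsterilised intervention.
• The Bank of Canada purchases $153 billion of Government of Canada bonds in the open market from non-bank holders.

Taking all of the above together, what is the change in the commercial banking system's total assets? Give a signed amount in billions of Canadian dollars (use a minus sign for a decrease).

Bank of Canada balance sheet:
  Assets:      Securities −$18B, Foreign assets +$229B
  Liabilities: Bank reserves +$413B, Government deposits −$202B
Commercial banking system:
  Assets:      Reserves at CB +$413B, Securities +$171B, Foreign assets −$229B
  Liabilities: Checkable deposits +$355B
Change in total bank assets = +$355 billion.

+$355 billion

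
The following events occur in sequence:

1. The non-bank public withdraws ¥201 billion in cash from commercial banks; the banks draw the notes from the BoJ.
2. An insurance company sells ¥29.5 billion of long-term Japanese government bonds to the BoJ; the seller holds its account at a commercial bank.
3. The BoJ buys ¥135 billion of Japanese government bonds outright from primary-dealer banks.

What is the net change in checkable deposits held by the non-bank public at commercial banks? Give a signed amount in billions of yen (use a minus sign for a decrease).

Currency withdrawal ¥201 billion: non-bank counterparties' bank balances fall → −¥201B.
Asset purchase (from non-banks) ¥29.5 billion: non-bank counterparties' bank balances rise → +¥29.5B.
OMO purchase (from banks) ¥135 billion: the counterparty is a bank, so public deposits are unchanged → 0.
Net: −201 + 29.5 + 0 = -¥171.5 billion.

-¥171.5 billion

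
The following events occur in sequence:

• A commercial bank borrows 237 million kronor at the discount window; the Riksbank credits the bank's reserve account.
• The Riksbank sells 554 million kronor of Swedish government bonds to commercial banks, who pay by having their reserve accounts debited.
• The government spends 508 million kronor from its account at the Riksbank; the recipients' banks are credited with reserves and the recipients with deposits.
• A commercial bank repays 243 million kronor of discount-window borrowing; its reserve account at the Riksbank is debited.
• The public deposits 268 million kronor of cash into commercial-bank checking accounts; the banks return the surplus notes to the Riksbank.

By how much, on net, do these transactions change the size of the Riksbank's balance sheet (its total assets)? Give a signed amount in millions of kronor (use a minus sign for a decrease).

Riksbank balance sheet:
  Assets:      Securities −554M, Loans to banks −6M
  Liabilities: Bank reserves +216M, Currency in circulation −268M, Government deposits −508M
Commercial banking system:
  Assets:      Reserves at CB +216M, Securities +554M
  Liabilities: Checkable deposits +776M, Borrowings from CB −6M
Change in total Riksbank assets = -560 million.

-560 million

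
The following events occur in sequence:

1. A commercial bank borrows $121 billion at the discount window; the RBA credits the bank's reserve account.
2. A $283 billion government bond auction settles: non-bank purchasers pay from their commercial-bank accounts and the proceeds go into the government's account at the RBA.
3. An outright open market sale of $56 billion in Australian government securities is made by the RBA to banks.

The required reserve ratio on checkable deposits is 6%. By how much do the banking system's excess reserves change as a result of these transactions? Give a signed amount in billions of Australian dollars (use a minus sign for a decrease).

Discount-window loan $121 billion: reserves +$121B, deposits 0.
Government account inflow $283 billion: reserves −$283B, deposits −$283B.
OMO sale (to banks) $56 billion: reserves −$56B, deposits 0.
Totals: Δreserves = −$218B, Δdeposits = −$283B.
Δrequired reserves = 6% × −$283B = −$16.98B.
Δexcess reserves = Δreserves − Δrequired = −$218B − (−$16.98B) = -$201.02 billion.

-$201.02 billion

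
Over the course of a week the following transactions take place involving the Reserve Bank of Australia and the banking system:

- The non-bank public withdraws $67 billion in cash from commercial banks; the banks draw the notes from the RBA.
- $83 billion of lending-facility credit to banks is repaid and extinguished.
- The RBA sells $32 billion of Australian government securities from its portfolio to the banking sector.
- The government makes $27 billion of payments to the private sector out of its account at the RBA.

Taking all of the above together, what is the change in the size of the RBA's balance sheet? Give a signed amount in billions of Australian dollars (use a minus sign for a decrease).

-$115 billion

Currency withdrawal $67 billion: only the composition of liabilities changes → 0.
Discount-window repayment $83 billion: an RBA asset is shed → −$83B.
OMO sale (to banks) $32 billion: an RBA asset is shed → −$32B.
Government spending $27 billion: only the composition of liabilities changes → 0.
Net: 0 − 83 − 32 + 0 = -$115 billion.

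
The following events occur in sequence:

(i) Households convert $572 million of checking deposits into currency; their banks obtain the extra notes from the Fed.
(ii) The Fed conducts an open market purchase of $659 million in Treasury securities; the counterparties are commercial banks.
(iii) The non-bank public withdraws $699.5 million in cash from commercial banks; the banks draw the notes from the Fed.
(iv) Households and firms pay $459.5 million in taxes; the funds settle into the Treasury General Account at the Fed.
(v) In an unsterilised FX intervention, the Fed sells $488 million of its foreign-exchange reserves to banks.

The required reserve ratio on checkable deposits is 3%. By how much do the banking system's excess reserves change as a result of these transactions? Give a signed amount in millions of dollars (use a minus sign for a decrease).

Currency withdrawal $572 million: reserves −$572M, deposits −$572M.
OMO purchase (from banks) $659 million: reserves +$659M, deposits 0.
Currency withdrawal $699.5 million: reserves −$699.5M, deposits −$699.5M.
Government account inflow $459.5 million: reserves −$459.5M, deposits −$459.5M.
FX sale $488 million: reserves −$488M, deposits 0.
Totals: Δreserves = −$1560M, Δdeposits = −$1731M.
Δrequired reserves = 3% × −$1731M = −$51.93M.
Δexcess reserves = Δreserves − Δrequired = −$1560M − (−$51.93M) = -$1508.07 million.

-$1508.07 million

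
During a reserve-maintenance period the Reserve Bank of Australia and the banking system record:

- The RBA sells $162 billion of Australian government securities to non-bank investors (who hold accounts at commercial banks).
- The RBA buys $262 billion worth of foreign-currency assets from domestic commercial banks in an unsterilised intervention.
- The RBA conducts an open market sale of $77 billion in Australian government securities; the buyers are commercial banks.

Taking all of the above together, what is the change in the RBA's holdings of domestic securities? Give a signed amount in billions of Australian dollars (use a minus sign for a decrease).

RBA balance sheet:
  Assets:      Securities −$239B, Foreign assets +$262B
  Liabilities: Bank reserves +$23B
Commercial banking system:
  Assets:      Reserves at CB +$23B, Securities +$77B, Foreign assets −$262B
  Liabilities: Checkable deposits −$162B
So the change in the RBA's holdings of domestic securities is -$239 billion.

-$239 billion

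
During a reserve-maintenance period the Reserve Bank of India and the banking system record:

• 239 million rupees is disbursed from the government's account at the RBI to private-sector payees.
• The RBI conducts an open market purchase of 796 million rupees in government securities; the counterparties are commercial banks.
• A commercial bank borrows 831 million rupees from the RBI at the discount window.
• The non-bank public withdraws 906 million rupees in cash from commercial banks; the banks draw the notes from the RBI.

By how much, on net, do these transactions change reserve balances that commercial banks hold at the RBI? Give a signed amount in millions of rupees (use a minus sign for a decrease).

+960 million

Government spending 239 million rupees: government payments flow into bank reserve accounts → +239M.
OMO purchase (from banks) 796 million rupees: the RBI pays by crediting reserve accounts → +796M.
Discount-window loan 831 million rupees: the loan is credited to the bank's reserve account → +831M.
Currency withdrawal 906 million rupees: banks swap reserves for currency → −906M.
Net: 239 + 796 + 831 − 906 = +960 million.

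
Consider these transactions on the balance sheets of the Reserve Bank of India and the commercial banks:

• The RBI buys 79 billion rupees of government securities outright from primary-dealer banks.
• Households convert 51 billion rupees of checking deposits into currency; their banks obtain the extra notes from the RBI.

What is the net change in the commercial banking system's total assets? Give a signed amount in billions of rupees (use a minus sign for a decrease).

-51 billion

RBI balance sheet:
  Assets:      Securities +79B
  Liabilities: Bank reserves +28B, Currency in circulation +51B
Commercial banking system:
  Assets:      Reserves at CB +28B, Securities −79B
  Liabilities: Checkable deposits −51B
Change in total bank assets = -51 billion.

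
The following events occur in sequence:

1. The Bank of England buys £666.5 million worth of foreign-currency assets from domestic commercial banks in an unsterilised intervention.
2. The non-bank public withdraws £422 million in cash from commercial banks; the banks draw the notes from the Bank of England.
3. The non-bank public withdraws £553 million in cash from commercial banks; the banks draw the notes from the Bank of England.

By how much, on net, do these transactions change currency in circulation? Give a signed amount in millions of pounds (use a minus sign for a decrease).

+£975 million

FX purchase £666.5 million: no currency enters or leaves circulation → 0.
Currency withdrawal £422 million: notes leave the central bank → +£422M.
Currency withdrawal £553 million: notes leave the central bank → +£553M.
Net: 0 + 422 + 553 = +£975 million.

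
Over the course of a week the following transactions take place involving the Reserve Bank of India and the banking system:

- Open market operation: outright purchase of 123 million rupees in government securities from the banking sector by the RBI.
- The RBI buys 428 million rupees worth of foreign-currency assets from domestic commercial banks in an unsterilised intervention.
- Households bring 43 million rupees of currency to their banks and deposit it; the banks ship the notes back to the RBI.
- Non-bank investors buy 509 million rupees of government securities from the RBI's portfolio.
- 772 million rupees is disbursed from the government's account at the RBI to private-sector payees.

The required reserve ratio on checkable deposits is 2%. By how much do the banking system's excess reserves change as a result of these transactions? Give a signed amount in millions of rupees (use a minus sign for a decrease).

OMO purchase (from banks) 123 million rupees: reserves +123M, deposits 0.
FX purchase 428 million rupees: reserves +428M, deposits 0.
Currency deposit 43 million rupees: reserves +43M, deposits +43M.
Asset sale (to non-banks) 509 million rupees: reserves −509M, deposits −509M.
Government spending 772 million rupees: reserves +772M, deposits +772M.
Totals: Δreserves = +857M, Δdeposits = +306M.
Δrequired reserves = 2% × +306M = +6.12M.
Δexcess reserves = Δreserves − Δrequired = +857M − (+6.12M) = +850.88 million.

+850.88 million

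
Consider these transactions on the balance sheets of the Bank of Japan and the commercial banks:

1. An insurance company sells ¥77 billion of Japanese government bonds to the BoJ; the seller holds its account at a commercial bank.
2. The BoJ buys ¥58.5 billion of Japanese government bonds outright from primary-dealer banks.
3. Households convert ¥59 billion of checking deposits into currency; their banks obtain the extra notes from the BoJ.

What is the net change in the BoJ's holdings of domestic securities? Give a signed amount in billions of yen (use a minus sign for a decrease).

+¥135.5 billion

BoJ balance sheet:
  Assets:      Securities +¥135.5B
  Liabilities: Bank reserves +¥76.5B, Currency in circulation +¥59B
Commercial banking system:
  Assets:      Reserves at CB +¥76.5B, Securities −¥58.5B
  Liabilities: Checkable deposits +¥18B
So the change in the BoJ's holdings of domestic securities is +¥135.5 billion.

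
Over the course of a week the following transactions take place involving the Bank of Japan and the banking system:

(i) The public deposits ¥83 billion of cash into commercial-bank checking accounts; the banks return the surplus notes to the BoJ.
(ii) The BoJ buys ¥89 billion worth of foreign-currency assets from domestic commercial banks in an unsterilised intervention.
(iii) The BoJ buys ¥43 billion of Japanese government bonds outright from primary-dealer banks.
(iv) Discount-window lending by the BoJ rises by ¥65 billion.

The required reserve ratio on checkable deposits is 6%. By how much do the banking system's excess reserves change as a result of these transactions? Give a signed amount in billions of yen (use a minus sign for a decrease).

Currency deposit ¥83 billion: reserves +¥83B, deposits +¥83B.
FX purchase ¥89 billion: reserves +¥89B, deposits 0.
OMO purchase (from banks) ¥43 billion: reserves +¥43B, deposits 0.
Discount-window loan ¥65 billion: reserves +¥65B, deposits 0.
Totals: Δreserves = +¥280B, Δdeposits = +¥83B.
Δrequired reserves = 6% × +¥83B = +¥4.98B.
Δexcess reserves = Δreserves − Δrequired = +¥280B − (+¥4.98B) = +¥275.02 billion.

+¥275.02 billion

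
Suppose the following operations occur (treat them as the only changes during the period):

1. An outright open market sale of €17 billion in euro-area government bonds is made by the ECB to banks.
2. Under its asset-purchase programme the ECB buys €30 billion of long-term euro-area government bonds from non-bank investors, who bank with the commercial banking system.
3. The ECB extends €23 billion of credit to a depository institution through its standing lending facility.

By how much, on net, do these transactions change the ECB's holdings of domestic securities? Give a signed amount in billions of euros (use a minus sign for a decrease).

+€13 billion

OMO sale (to banks) €17 billion: securities removed from the ECB's portfolio → −€17B.
Asset purchase (from non-banks) €30 billion: securities added to the ECB's portfolio → +€30B.
Discount-window loan €23 billion: the ECB's securities portfolio is untouched → 0.
Net: −17 + 30 + 0 = +€13 billion.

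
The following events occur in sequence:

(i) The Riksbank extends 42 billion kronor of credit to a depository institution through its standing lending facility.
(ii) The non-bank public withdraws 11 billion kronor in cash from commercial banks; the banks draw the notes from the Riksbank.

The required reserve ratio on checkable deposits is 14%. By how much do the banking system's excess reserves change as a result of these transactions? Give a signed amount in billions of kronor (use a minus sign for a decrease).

+32.54 billion

Discount-window loan 42 billion kronor: reserves +42B, deposits 0.
Currency withdrawal 11 billion kronor: reserves −11B, deposits −11B.
Totals: Δreserves = +31B, Δdeposits = −11B.
Δrequired reserves = 14% × −11B = −1.54B.
Δexcess reserves = Δreserves − Δrequired = +31B − (−1.54B) = +32.54 billion.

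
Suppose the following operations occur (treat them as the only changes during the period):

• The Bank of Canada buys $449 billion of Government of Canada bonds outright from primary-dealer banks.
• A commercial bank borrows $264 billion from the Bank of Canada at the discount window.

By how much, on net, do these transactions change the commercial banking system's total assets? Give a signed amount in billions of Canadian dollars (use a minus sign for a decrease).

Bank of Canada balance sheet:
  Assets:      Securities +$449B, Loans to banks +$264B
  Liabilities: Bank reserves +$713B
Commercial banking system:
  Assets:      Reserves at CB +$713B, Securities −$449B
  Liabilities: Borrowings from CB +$264B
Change in total bank assets = +$264 billion.

+$264 billion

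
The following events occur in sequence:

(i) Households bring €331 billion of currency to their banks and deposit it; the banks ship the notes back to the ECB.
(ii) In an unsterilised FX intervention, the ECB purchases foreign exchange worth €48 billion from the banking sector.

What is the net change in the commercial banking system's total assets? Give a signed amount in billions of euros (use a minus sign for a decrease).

+€331 billion

Currency deposit €331 billion: bank balance sheets expand → +€331B.
FX purchase €48 billion: just an asset swap on bank balance sheets → 0.
Net: 331 + 0 = +€331 billion.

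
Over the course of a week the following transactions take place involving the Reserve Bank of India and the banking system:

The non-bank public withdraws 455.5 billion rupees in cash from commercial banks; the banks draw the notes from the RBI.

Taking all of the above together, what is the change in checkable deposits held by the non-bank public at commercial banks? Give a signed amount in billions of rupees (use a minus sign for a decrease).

RBI balance sheet:
  Assets:      no change
  Liabilities: Bank reserves −455.5B, Currency in circulation +455.5B
Commercial banking system:
  Assets:      Reserves at CB −455.5B
  Liabilities: Checkable deposits −455.5B
So the change in checkable deposits held by the non-bank public at commercial banks is -455.5 billion.

-455.5 billion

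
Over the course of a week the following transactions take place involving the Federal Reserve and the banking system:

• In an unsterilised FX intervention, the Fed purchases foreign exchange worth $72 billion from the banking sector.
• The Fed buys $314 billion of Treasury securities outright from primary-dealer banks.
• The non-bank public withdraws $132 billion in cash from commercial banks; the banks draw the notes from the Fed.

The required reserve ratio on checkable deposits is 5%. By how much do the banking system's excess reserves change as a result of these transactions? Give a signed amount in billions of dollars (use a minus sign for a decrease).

FX purchase $72 billion: reserves +$72B, deposits 0.
OMO purchase (from banks) $314 billion: reserves +$314B, deposits 0.
Currency withdrawal $132 billion: reserves −$132B, deposits −$132B.
Totals: Δreserves = +$254B, Δdeposits = −$132B.
Δrequired reserves = 5% × −$132B = −$6.6B.
Δexcess reserves = Δreserves − Δrequired = +$254B − (−$6.6B) = +$260.6 billion.

+$260.6 billion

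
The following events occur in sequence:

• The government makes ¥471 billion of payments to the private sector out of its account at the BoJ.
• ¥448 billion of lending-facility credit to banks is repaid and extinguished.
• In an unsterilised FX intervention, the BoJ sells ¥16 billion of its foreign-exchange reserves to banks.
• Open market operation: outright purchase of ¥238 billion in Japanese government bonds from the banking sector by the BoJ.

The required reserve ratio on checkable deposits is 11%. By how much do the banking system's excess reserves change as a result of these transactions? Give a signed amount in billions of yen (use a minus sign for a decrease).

+¥193.19 billion

Government spending ¥471 billion: reserves +¥471B, deposits +¥471B.
Discount-window repayment ¥448 billion: reserves −¥448B, deposits 0.
FX sale ¥16 billion: reserves −¥16B, deposits 0.
OMO purchase (from banks) ¥238 billion: reserves +¥238B, deposits 0.
Totals: Δreserves = +¥245B, Δdeposits = +¥471B.
Δrequired reserves = 11% × +¥471B = +¥51.81B.
Δexcess reserves = Δreserves − Δrequired = +¥245B − (+¥51.81B) = +¥193.19 billion.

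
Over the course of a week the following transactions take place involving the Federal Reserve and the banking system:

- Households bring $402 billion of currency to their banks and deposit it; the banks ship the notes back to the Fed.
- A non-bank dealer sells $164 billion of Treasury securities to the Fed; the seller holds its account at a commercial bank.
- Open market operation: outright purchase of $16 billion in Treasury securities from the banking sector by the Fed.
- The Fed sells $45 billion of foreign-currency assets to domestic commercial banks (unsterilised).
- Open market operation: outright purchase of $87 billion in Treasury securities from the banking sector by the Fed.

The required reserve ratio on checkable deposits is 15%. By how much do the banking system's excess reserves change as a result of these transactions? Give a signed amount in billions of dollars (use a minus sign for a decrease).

Currency deposit $402 billion: reserves +$402B, deposits +$402B.
Asset purchase (from non-banks) $164 billion: reserves +$164B, deposits +$164B.
OMO purchase (from banks) $16 billion: reserves +$16B, deposits 0.
FX sale $45 billion: reserves −$45B, deposits 0.
OMO purchase (from banks) $87 billion: reserves +$87B, deposits 0.
Totals: Δreserves = +$624B, Δdeposits = +$566B.
Δrequired reserves = 15% × +$566B = +$84.9B.
Δexcess reserves = Δreserves − Δrequired = +$624B − (+$84.9B) = +$539.1 billion.

+$539.1 billion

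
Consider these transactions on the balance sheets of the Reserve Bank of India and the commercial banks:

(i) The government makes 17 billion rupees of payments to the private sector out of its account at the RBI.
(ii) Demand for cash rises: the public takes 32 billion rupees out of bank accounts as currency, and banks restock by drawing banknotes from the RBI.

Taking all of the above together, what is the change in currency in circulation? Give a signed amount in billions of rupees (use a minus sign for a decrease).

RBI balance sheet:
  Assets:      no change
  Liabilities: Bank reserves −15B, Currency in circulation +32B, Government deposits −17B
So the change in currency in circulation is +32 billion.

+32 billion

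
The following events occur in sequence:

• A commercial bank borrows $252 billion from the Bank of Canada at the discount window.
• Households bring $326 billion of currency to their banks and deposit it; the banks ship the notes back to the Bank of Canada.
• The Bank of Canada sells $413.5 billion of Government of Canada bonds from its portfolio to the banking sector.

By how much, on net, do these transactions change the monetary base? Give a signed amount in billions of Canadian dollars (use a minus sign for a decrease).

-$161.5 billion

Discount-window loan $252 billion: Bank of Canada balance sheet expands → +$252B.
Currency deposit $326 billion: just a shift between currency and reserves — both are base money → 0.
OMO sale (to banks) $413.5 billion: Bank of Canada balance sheet contracts → −$413.5B.
Net: 252 + 0 − 413.5 = -$161.5 billion.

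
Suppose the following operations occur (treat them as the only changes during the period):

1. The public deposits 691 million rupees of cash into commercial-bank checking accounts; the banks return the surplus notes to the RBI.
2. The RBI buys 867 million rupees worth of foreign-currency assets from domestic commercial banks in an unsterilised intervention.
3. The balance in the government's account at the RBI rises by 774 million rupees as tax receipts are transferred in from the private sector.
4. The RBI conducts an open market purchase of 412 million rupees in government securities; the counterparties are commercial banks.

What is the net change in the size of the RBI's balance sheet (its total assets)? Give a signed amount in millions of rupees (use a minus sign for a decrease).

+1279 million

Currency deposit 691 million rupees: only the composition of liabilities changes → 0.
FX purchase 867 million rupees: an RBI asset is acquired → +867M.
Government account inflow 774 million rupees: only the composition of liabilities changes → 0.
OMO purchase (from banks) 412 million rupees: an RBI asset is acquired → +412M.
Net: 0 + 867 + 0 + 412 = +1279 million.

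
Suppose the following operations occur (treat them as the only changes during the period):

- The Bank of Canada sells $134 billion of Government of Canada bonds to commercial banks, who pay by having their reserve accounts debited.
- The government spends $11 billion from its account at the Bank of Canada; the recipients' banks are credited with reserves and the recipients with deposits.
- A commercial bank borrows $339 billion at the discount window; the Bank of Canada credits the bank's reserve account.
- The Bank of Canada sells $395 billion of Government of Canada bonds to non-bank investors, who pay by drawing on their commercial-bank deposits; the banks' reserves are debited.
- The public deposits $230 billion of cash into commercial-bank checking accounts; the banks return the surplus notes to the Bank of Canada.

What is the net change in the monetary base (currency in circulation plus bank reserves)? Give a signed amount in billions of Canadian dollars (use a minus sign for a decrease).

-$179 billion

Bank of Canada balance sheet:
  Assets:      Securities −$529B, Loans to banks +$339B
  Liabilities: Bank reserves +$51B, Currency in circulation −$230B, Government deposits −$11B
Commercial banking system:
  Assets:      Reserves at CB +$51B, Securities +$134B
  Liabilities: Checkable deposits −$154B, Borrowings from CB +$339B
Monetary base = currency + reserves: −$230B + (+$51B) = -$179 billion.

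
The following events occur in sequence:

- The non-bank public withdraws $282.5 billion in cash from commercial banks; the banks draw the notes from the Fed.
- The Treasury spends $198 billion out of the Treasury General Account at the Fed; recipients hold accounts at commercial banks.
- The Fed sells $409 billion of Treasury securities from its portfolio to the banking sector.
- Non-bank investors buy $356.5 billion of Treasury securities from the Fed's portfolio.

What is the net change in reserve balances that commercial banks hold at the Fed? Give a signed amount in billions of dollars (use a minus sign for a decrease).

-$850 billion

Currency withdrawal $282.5 billion: banks swap reserves for currency → −$282.5B.
Government spending $198 billion: government payments flow into bank reserve accounts → +$198B.
OMO sale (to banks) $409 billion: the buying banks pay out of their reserve balances → −$409B.
Asset sale (to non-banks) $356.5 billion: the non-bank buyers' banks settle from reserves → −$356.5B.
Net: −282.5 + 198 − 409 − 356.5 = -$850 billion.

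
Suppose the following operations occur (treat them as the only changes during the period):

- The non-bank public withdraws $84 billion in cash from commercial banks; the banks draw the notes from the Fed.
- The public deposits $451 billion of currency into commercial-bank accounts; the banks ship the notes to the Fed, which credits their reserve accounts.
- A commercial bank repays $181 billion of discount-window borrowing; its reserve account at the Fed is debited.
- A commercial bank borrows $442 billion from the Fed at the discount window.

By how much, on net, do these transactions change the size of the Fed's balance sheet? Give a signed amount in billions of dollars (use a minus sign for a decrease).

Currency withdrawal $84 billion: only the composition of liabilities changes → 0.
Currency deposit $451 billion: only the composition of liabilities changes → 0.
Discount-window repayment $181 billion: a Fed asset is shed → −$181B.
Discount-window loan $442 billion: a Fed asset is acquired → +$442B.
Net: 0 + 0 − 181 + 442 = +$261 billion.

+$261 billion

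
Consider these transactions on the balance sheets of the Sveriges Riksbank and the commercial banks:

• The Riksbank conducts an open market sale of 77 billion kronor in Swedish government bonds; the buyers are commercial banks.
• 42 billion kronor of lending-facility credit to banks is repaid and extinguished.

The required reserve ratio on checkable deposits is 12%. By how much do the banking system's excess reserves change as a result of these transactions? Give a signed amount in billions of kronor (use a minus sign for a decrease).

OMO sale (to banks) 77 billion kronor: reserves −77B, deposits 0.
Discount-window repayment 42 billion kronor: reserves −42B, deposits 0.
Totals: Δreserves = −119B, Δdeposits = 0.
Δrequired reserves = 12% × 0 = 0.
Δexcess reserves = Δreserves − Δrequired = −119B − (0) = -119 billion.

-119 billion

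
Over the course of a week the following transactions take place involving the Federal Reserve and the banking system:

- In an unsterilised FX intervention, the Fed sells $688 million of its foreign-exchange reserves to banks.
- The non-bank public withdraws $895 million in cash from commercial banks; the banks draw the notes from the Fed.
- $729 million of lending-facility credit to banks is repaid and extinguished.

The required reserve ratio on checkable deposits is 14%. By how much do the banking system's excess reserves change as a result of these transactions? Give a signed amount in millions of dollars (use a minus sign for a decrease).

FX sale $688 million: reserves −$688M, deposits 0.
Currency withdrawal $895 million: reserves −$895M, deposits −$895M.
Discount-window repayment $729 million: reserves −$729M, deposits 0.
Totals: Δreserves = −$2312M, Δdeposits = −$895M.
Δrequired reserves = 14% × −$895M = −$125.3M.
Δexcess reserves = Δreserves − Δrequired = −$2312M − (−$125.3M) = -$2186.7 million.

-$2186.7 million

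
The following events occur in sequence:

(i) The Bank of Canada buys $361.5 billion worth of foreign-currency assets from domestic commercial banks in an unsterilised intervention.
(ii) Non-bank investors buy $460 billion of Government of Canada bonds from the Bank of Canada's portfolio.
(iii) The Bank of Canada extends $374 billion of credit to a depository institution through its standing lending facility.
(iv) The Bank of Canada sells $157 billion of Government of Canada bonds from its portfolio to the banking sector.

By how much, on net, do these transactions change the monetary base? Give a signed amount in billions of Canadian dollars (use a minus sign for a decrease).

Bank of Canada balance sheet:
  Assets:      Securities −$617B, Loans to banks +$374B, Foreign assets +$361.5B
  Liabilities: Bank reserves +$118.5B
Commercial banking system:
  Assets:      Reserves at CB +$118.5B, Securities +$157B, Foreign assets −$361.5B
  Liabilities: Checkable deposits −$460B, Borrowings from CB +$374B
Monetary base = currency + reserves: 0 + (+$118.5B) = +$118.5 billion.

+$118.5 billion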